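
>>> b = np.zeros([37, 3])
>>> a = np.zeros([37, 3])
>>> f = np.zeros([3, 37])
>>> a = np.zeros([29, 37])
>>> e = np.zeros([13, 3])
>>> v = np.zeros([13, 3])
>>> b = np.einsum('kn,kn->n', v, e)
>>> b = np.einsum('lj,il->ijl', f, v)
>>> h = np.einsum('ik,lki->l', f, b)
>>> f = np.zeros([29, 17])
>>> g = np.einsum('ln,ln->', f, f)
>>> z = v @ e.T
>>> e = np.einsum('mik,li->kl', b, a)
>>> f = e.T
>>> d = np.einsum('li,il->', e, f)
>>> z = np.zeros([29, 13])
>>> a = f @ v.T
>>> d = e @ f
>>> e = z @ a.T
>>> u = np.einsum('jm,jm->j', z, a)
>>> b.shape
(13, 37, 3)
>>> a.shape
(29, 13)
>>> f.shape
(29, 3)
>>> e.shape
(29, 29)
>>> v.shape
(13, 3)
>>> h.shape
(13,)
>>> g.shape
()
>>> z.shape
(29, 13)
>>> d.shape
(3, 3)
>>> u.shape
(29,)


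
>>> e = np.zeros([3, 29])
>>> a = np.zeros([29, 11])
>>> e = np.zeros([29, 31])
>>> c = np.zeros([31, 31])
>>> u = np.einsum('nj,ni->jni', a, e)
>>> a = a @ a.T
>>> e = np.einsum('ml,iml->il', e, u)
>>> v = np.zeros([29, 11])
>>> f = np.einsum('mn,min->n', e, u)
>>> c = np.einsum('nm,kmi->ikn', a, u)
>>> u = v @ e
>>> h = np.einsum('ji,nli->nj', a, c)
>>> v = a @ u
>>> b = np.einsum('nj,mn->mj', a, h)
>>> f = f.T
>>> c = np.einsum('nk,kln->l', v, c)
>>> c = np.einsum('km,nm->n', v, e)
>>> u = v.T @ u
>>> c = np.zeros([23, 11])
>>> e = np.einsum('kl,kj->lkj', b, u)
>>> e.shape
(29, 31, 31)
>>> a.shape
(29, 29)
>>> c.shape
(23, 11)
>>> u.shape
(31, 31)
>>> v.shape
(29, 31)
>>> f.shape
(31,)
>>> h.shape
(31, 29)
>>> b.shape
(31, 29)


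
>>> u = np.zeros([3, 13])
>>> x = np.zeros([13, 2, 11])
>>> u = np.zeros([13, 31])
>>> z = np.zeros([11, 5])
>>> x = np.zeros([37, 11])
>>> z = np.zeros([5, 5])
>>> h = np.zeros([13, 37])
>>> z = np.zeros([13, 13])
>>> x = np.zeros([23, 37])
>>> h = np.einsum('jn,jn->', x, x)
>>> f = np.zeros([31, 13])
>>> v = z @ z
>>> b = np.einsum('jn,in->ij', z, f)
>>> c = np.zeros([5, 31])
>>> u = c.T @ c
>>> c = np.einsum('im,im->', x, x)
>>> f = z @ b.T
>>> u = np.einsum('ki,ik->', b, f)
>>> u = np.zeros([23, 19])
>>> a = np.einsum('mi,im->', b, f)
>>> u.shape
(23, 19)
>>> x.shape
(23, 37)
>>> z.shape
(13, 13)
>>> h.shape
()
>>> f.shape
(13, 31)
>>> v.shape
(13, 13)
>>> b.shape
(31, 13)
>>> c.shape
()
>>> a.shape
()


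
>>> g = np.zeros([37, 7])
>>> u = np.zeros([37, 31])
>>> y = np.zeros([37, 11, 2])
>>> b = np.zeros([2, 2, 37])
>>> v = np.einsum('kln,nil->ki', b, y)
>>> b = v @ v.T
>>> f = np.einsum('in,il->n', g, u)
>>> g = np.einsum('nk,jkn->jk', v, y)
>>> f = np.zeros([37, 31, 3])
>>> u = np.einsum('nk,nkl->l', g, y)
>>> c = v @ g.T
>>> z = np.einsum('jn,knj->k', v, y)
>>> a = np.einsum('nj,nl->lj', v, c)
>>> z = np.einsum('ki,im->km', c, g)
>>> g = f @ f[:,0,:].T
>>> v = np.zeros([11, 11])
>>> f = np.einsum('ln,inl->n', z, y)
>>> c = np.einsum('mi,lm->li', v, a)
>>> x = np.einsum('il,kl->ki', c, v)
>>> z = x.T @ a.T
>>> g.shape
(37, 31, 37)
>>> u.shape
(2,)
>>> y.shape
(37, 11, 2)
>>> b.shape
(2, 2)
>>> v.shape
(11, 11)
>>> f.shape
(11,)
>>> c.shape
(37, 11)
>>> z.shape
(37, 37)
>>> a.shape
(37, 11)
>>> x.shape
(11, 37)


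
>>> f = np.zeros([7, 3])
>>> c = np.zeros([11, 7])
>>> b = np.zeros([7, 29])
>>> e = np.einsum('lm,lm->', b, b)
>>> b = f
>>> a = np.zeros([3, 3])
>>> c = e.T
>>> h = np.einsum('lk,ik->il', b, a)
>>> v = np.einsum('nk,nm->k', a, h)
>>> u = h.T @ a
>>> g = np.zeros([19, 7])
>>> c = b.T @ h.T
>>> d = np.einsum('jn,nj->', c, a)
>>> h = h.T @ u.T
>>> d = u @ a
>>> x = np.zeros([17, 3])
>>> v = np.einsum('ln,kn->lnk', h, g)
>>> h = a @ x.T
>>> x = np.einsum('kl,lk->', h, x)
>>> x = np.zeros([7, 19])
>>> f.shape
(7, 3)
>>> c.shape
(3, 3)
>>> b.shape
(7, 3)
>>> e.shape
()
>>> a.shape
(3, 3)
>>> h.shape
(3, 17)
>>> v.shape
(7, 7, 19)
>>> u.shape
(7, 3)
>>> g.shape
(19, 7)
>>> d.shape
(7, 3)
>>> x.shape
(7, 19)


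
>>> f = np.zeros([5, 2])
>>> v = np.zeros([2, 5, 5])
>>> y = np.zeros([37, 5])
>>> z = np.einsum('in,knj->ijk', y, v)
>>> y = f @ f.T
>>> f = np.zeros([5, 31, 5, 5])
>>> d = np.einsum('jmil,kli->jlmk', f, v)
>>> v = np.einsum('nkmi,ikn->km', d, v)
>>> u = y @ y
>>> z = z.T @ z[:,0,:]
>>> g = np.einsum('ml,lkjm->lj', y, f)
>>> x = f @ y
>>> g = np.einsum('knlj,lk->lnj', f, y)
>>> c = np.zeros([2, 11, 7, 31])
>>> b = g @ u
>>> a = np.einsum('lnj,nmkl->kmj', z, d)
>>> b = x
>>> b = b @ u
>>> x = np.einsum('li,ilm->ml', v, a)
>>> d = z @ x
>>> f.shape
(5, 31, 5, 5)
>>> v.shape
(5, 31)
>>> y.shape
(5, 5)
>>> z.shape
(2, 5, 2)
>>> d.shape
(2, 5, 5)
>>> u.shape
(5, 5)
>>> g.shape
(5, 31, 5)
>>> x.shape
(2, 5)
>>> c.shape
(2, 11, 7, 31)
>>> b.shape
(5, 31, 5, 5)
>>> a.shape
(31, 5, 2)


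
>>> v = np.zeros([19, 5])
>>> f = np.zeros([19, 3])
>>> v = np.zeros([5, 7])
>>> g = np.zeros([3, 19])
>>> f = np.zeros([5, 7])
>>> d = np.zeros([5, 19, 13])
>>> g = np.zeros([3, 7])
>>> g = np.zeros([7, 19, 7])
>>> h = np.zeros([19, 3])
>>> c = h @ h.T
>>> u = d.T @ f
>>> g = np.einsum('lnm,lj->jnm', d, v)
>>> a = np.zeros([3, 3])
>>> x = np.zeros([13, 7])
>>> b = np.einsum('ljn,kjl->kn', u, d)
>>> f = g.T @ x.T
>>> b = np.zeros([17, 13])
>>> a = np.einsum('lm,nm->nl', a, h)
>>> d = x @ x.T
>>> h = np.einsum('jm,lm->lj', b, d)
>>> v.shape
(5, 7)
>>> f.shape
(13, 19, 13)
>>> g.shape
(7, 19, 13)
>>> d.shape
(13, 13)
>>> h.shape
(13, 17)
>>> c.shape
(19, 19)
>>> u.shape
(13, 19, 7)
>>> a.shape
(19, 3)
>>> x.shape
(13, 7)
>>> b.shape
(17, 13)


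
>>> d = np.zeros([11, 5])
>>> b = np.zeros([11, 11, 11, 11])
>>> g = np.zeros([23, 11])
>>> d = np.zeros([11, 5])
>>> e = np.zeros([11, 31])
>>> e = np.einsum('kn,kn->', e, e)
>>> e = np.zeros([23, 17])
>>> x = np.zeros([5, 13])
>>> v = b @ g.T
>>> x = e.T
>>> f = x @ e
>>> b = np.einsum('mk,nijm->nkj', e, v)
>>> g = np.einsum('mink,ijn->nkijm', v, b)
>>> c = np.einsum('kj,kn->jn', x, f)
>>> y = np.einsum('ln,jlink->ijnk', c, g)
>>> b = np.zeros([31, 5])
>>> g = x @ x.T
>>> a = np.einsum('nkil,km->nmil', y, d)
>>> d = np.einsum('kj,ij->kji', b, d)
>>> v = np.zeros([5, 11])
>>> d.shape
(31, 5, 11)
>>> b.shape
(31, 5)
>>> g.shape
(17, 17)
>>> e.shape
(23, 17)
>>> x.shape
(17, 23)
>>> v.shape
(5, 11)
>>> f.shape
(17, 17)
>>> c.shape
(23, 17)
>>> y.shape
(11, 11, 17, 11)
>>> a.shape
(11, 5, 17, 11)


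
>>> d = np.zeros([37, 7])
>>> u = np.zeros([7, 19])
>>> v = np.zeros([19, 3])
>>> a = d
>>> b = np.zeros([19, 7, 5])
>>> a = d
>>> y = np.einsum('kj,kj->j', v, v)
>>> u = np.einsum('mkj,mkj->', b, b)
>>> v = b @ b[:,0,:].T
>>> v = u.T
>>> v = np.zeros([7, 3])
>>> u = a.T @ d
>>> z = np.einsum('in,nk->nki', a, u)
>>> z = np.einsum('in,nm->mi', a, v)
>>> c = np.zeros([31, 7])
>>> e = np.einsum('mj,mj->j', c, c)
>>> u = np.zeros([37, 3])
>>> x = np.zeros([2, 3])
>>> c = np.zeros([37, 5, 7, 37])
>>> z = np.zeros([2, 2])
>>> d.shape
(37, 7)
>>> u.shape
(37, 3)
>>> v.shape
(7, 3)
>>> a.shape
(37, 7)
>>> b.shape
(19, 7, 5)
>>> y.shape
(3,)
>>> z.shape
(2, 2)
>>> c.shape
(37, 5, 7, 37)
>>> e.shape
(7,)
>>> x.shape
(2, 3)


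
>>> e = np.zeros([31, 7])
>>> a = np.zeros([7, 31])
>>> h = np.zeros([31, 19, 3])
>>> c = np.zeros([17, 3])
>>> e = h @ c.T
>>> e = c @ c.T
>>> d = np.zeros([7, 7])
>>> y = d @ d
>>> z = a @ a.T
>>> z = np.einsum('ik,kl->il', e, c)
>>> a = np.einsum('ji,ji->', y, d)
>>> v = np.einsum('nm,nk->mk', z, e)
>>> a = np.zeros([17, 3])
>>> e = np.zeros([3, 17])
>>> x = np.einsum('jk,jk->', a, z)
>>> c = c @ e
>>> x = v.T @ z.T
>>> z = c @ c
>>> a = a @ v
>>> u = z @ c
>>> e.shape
(3, 17)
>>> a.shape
(17, 17)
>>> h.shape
(31, 19, 3)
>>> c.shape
(17, 17)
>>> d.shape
(7, 7)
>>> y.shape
(7, 7)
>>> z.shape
(17, 17)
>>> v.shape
(3, 17)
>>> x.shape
(17, 17)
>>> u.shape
(17, 17)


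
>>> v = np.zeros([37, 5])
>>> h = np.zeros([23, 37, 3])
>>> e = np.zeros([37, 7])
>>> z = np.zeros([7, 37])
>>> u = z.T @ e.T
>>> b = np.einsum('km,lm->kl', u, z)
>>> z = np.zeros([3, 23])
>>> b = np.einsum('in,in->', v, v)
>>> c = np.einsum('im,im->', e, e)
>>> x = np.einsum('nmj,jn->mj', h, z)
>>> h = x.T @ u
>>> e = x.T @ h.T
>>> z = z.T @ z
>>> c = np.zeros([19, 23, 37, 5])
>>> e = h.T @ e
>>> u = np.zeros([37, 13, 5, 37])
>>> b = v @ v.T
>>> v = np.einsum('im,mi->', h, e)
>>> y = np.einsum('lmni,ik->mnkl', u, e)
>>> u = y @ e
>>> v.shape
()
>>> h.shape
(3, 37)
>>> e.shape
(37, 3)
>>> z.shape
(23, 23)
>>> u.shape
(13, 5, 3, 3)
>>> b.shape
(37, 37)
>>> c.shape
(19, 23, 37, 5)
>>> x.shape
(37, 3)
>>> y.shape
(13, 5, 3, 37)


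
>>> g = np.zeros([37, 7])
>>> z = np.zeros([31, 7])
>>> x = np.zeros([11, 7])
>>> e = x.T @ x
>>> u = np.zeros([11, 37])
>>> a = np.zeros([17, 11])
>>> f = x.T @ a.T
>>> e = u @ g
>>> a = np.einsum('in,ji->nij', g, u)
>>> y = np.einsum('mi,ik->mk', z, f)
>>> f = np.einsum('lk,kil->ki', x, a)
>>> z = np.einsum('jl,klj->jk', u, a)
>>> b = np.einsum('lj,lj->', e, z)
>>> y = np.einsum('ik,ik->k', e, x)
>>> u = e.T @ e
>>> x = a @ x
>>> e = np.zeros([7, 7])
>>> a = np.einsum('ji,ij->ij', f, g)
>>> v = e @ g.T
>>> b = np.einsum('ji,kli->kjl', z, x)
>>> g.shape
(37, 7)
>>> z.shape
(11, 7)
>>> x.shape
(7, 37, 7)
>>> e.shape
(7, 7)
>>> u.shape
(7, 7)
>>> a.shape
(37, 7)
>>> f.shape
(7, 37)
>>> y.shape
(7,)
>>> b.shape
(7, 11, 37)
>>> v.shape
(7, 37)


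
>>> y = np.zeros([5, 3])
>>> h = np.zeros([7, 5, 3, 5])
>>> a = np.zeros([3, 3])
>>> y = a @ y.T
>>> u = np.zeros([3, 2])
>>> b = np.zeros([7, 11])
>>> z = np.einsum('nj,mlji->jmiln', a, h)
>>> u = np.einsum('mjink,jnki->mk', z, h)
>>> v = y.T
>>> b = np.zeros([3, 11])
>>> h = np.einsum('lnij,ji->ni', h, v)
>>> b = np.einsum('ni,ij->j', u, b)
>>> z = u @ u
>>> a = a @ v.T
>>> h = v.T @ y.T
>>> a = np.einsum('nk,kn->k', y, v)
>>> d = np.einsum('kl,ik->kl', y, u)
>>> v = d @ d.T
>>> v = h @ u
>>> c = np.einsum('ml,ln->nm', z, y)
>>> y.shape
(3, 5)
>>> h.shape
(3, 3)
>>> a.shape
(5,)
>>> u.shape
(3, 3)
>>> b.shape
(11,)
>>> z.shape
(3, 3)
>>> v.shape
(3, 3)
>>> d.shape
(3, 5)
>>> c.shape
(5, 3)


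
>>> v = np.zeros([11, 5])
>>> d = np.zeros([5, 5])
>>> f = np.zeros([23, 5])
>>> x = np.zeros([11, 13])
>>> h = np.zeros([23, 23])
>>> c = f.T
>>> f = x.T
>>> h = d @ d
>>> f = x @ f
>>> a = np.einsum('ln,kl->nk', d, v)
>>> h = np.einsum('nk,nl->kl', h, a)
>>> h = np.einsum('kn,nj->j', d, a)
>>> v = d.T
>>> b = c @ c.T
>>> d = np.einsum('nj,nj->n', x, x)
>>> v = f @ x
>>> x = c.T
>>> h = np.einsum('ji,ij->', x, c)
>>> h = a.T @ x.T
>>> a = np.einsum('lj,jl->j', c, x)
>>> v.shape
(11, 13)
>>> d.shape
(11,)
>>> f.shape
(11, 11)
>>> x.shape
(23, 5)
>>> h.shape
(11, 23)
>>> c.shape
(5, 23)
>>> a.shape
(23,)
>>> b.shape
(5, 5)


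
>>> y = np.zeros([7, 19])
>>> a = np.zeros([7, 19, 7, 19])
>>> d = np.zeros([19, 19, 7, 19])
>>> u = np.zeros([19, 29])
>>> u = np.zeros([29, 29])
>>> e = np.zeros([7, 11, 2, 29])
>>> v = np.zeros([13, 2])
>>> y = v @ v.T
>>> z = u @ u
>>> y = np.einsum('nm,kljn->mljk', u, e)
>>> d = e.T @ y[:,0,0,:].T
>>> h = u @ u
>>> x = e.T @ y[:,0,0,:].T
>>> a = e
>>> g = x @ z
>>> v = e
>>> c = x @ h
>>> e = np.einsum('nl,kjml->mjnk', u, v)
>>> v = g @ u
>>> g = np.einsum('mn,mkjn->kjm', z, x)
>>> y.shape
(29, 11, 2, 7)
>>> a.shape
(7, 11, 2, 29)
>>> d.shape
(29, 2, 11, 29)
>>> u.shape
(29, 29)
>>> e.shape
(2, 11, 29, 7)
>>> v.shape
(29, 2, 11, 29)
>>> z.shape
(29, 29)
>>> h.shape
(29, 29)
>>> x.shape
(29, 2, 11, 29)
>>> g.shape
(2, 11, 29)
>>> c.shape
(29, 2, 11, 29)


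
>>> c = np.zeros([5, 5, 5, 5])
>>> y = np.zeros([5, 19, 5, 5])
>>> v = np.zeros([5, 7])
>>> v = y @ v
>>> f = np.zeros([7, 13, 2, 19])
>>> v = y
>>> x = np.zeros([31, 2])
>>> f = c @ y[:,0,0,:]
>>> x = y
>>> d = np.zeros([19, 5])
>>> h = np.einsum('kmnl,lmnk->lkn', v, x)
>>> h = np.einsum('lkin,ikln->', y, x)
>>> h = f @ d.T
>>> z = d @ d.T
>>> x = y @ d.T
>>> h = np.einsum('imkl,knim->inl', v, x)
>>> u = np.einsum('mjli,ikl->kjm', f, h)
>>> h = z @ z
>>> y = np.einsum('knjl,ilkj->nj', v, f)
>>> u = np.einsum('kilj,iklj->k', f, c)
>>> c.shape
(5, 5, 5, 5)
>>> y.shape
(19, 5)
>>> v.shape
(5, 19, 5, 5)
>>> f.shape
(5, 5, 5, 5)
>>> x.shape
(5, 19, 5, 19)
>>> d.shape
(19, 5)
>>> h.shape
(19, 19)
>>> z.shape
(19, 19)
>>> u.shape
(5,)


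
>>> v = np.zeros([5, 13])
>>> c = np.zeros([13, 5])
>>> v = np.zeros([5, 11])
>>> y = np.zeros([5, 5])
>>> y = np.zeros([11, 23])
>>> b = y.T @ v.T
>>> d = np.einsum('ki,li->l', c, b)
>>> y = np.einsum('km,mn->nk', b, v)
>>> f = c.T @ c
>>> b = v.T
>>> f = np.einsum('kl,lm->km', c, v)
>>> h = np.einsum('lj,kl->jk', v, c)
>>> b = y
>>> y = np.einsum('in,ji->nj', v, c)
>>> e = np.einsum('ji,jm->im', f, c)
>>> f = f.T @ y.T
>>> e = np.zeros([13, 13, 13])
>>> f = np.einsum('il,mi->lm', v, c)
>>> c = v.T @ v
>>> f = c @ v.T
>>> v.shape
(5, 11)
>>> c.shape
(11, 11)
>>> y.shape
(11, 13)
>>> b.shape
(11, 23)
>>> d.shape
(23,)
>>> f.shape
(11, 5)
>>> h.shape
(11, 13)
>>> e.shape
(13, 13, 13)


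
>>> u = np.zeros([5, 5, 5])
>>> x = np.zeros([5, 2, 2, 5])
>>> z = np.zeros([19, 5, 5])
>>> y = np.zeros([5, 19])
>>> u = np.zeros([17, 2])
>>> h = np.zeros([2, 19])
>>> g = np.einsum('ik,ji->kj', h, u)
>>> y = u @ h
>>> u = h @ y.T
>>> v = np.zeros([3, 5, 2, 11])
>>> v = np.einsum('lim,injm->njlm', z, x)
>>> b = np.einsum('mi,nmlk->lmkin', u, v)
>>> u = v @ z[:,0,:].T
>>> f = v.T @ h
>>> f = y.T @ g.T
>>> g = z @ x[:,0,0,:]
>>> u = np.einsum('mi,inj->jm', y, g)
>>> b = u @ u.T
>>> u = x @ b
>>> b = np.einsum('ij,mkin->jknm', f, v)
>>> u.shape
(5, 2, 2, 5)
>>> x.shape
(5, 2, 2, 5)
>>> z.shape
(19, 5, 5)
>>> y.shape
(17, 19)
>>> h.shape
(2, 19)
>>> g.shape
(19, 5, 5)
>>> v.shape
(2, 2, 19, 5)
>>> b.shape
(19, 2, 5, 2)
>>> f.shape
(19, 19)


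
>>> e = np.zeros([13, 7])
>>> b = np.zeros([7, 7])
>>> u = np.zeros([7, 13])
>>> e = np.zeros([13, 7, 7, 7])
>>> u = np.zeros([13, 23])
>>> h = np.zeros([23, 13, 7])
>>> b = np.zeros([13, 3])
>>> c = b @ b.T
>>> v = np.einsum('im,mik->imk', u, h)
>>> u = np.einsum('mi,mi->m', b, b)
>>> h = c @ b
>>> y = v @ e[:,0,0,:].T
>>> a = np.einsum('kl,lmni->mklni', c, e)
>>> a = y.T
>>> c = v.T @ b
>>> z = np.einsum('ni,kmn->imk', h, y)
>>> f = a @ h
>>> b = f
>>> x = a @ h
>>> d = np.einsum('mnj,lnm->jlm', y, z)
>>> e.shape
(13, 7, 7, 7)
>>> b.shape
(13, 23, 3)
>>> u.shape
(13,)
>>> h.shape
(13, 3)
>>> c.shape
(7, 23, 3)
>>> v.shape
(13, 23, 7)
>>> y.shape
(13, 23, 13)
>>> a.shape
(13, 23, 13)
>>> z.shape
(3, 23, 13)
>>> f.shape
(13, 23, 3)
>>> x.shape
(13, 23, 3)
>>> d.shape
(13, 3, 13)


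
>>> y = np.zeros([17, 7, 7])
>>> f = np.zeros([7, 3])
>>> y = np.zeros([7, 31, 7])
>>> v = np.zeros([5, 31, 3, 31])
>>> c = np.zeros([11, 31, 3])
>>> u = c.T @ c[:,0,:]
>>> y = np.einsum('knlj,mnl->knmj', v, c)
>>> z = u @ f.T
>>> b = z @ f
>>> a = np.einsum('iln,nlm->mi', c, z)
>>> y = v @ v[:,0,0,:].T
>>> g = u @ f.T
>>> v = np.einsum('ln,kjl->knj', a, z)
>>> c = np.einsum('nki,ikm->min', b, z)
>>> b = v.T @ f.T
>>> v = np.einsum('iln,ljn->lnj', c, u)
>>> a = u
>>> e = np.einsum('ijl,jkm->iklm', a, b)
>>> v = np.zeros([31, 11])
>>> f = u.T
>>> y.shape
(5, 31, 3, 5)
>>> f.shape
(3, 31, 3)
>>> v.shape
(31, 11)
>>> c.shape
(7, 3, 3)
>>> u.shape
(3, 31, 3)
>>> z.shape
(3, 31, 7)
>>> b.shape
(31, 11, 7)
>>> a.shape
(3, 31, 3)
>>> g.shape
(3, 31, 7)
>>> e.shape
(3, 11, 3, 7)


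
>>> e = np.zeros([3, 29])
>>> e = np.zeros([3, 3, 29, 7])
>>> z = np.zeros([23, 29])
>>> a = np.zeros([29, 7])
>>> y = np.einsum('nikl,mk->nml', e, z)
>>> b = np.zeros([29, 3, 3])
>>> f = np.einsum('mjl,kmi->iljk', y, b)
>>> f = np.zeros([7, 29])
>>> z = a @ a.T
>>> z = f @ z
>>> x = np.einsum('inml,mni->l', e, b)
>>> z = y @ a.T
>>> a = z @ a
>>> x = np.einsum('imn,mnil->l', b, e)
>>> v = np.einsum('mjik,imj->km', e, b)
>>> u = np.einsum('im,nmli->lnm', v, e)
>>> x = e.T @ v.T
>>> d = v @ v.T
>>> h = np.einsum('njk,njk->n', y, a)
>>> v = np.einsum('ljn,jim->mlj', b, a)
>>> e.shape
(3, 3, 29, 7)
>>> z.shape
(3, 23, 29)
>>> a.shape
(3, 23, 7)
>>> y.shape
(3, 23, 7)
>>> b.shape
(29, 3, 3)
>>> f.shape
(7, 29)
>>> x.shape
(7, 29, 3, 7)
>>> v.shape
(7, 29, 3)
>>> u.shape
(29, 3, 3)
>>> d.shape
(7, 7)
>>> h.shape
(3,)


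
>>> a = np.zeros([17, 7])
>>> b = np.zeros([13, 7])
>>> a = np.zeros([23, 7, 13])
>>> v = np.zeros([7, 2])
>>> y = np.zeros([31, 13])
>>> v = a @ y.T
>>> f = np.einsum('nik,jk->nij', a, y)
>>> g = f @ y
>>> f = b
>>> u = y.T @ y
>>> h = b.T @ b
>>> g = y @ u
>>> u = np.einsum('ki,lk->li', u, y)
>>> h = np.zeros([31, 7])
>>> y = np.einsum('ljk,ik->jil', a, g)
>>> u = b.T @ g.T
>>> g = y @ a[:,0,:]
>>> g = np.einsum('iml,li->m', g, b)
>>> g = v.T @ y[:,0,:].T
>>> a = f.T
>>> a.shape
(7, 13)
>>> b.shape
(13, 7)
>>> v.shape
(23, 7, 31)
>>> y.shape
(7, 31, 23)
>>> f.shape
(13, 7)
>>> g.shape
(31, 7, 7)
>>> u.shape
(7, 31)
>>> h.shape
(31, 7)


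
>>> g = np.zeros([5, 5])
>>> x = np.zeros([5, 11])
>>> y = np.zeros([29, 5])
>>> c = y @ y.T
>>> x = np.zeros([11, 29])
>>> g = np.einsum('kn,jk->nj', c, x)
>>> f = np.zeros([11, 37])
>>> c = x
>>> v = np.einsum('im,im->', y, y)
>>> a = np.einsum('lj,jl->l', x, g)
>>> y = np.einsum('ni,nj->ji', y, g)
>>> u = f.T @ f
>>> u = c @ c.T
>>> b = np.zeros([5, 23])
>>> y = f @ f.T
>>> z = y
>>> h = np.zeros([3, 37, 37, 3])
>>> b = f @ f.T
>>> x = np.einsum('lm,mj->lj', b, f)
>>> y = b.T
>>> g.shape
(29, 11)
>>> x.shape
(11, 37)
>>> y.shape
(11, 11)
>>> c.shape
(11, 29)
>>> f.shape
(11, 37)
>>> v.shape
()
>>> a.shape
(11,)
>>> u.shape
(11, 11)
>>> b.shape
(11, 11)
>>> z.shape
(11, 11)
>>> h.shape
(3, 37, 37, 3)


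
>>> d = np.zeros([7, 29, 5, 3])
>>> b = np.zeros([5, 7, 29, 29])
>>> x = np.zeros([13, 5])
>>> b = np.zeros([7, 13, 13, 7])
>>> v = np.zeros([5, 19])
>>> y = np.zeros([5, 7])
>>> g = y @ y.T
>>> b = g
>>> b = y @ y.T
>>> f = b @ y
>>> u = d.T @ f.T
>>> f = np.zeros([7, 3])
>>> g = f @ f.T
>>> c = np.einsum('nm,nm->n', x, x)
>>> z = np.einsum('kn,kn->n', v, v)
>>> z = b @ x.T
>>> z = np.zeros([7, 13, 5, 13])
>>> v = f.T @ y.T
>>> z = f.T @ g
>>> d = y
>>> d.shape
(5, 7)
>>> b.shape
(5, 5)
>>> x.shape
(13, 5)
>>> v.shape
(3, 5)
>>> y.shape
(5, 7)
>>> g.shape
(7, 7)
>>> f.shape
(7, 3)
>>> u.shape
(3, 5, 29, 5)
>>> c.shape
(13,)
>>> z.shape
(3, 7)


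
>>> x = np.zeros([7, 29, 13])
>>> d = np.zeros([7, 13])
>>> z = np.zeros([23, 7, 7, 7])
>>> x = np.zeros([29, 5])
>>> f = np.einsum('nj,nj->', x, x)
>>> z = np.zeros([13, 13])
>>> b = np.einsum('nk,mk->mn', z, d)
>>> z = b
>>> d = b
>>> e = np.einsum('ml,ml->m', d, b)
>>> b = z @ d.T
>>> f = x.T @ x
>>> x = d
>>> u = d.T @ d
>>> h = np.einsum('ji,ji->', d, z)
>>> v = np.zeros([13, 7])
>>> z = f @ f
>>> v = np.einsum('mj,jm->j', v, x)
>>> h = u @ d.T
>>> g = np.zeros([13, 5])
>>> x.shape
(7, 13)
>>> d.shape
(7, 13)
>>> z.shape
(5, 5)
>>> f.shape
(5, 5)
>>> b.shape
(7, 7)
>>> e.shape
(7,)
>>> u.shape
(13, 13)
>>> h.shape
(13, 7)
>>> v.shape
(7,)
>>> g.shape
(13, 5)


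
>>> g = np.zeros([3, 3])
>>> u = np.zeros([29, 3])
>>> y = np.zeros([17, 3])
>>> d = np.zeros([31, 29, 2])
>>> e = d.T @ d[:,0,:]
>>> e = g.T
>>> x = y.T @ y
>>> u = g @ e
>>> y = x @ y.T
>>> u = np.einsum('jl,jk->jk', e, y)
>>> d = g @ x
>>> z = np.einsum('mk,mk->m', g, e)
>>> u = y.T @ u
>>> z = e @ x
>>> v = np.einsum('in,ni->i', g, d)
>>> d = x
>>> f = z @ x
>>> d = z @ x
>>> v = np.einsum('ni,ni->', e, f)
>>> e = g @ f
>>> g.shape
(3, 3)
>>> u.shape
(17, 17)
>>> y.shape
(3, 17)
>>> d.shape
(3, 3)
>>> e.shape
(3, 3)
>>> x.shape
(3, 3)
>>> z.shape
(3, 3)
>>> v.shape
()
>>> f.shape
(3, 3)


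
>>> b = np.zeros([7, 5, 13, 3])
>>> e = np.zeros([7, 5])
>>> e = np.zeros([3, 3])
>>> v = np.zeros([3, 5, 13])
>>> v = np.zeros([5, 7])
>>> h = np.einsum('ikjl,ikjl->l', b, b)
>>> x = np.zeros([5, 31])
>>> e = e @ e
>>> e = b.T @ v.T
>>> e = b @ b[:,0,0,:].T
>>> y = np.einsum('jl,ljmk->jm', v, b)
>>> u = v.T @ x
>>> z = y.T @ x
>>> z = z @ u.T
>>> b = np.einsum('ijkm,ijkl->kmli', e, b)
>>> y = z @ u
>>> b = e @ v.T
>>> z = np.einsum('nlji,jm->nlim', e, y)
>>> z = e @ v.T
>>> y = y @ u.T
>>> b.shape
(7, 5, 13, 5)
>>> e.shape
(7, 5, 13, 7)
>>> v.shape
(5, 7)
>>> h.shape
(3,)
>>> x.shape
(5, 31)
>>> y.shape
(13, 7)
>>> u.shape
(7, 31)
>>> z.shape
(7, 5, 13, 5)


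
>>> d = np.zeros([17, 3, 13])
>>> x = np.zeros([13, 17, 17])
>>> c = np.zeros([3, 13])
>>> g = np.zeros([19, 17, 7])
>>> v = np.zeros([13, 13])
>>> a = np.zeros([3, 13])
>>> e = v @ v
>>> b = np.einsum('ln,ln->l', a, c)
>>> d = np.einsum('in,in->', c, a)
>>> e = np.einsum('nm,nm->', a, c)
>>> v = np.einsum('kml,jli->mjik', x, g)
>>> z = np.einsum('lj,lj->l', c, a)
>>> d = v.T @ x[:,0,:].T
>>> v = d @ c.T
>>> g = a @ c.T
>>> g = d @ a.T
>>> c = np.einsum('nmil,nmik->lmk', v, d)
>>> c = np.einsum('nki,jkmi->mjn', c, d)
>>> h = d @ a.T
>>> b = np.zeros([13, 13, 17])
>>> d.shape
(13, 7, 19, 13)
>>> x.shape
(13, 17, 17)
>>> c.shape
(19, 13, 3)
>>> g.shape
(13, 7, 19, 3)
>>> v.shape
(13, 7, 19, 3)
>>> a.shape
(3, 13)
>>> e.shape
()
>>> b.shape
(13, 13, 17)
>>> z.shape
(3,)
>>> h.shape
(13, 7, 19, 3)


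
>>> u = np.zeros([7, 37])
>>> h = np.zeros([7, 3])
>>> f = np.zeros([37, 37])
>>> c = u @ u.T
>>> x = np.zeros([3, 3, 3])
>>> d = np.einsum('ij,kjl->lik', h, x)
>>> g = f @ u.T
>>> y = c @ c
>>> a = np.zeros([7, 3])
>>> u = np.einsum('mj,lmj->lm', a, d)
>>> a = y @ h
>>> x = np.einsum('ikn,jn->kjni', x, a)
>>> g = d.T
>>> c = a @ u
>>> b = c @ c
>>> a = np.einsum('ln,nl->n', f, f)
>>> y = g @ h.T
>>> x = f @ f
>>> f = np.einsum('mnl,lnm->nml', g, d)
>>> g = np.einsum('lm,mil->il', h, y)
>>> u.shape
(3, 7)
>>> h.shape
(7, 3)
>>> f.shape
(7, 3, 3)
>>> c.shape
(7, 7)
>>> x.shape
(37, 37)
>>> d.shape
(3, 7, 3)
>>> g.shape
(7, 7)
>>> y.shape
(3, 7, 7)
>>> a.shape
(37,)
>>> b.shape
(7, 7)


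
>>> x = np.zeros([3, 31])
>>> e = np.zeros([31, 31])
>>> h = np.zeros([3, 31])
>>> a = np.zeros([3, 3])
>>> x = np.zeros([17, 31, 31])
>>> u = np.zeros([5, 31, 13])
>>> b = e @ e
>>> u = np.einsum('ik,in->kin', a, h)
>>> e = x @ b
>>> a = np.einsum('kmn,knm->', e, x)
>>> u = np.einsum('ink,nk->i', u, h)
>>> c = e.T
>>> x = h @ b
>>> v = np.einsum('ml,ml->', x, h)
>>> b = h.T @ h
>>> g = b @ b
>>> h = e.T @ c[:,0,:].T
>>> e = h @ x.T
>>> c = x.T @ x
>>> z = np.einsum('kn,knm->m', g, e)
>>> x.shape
(3, 31)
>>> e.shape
(31, 31, 3)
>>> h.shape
(31, 31, 31)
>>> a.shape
()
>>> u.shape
(3,)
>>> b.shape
(31, 31)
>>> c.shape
(31, 31)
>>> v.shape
()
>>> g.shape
(31, 31)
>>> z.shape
(3,)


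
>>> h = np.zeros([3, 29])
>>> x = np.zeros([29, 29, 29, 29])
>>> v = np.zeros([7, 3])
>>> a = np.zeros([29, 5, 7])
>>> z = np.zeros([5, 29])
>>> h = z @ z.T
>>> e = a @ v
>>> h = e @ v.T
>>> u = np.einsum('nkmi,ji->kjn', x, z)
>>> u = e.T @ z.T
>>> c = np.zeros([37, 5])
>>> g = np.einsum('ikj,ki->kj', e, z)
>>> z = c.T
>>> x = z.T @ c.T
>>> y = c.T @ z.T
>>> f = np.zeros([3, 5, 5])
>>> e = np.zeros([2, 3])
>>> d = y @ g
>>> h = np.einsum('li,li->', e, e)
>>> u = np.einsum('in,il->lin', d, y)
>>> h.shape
()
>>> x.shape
(37, 37)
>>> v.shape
(7, 3)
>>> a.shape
(29, 5, 7)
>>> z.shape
(5, 37)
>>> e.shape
(2, 3)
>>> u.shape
(5, 5, 3)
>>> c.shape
(37, 5)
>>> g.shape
(5, 3)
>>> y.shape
(5, 5)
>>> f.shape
(3, 5, 5)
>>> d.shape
(5, 3)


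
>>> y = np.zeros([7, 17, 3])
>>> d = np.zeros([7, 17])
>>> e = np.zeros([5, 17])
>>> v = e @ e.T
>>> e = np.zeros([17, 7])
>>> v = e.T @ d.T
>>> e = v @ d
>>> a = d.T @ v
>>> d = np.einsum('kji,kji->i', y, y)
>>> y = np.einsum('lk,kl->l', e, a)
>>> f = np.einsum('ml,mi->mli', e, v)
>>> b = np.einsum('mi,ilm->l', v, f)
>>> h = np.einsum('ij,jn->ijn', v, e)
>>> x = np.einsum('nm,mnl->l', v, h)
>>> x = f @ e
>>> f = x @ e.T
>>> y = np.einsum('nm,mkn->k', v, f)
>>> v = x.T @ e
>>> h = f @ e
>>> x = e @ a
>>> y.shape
(17,)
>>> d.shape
(3,)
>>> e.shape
(7, 17)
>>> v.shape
(17, 17, 17)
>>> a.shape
(17, 7)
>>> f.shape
(7, 17, 7)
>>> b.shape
(17,)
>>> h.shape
(7, 17, 17)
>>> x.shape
(7, 7)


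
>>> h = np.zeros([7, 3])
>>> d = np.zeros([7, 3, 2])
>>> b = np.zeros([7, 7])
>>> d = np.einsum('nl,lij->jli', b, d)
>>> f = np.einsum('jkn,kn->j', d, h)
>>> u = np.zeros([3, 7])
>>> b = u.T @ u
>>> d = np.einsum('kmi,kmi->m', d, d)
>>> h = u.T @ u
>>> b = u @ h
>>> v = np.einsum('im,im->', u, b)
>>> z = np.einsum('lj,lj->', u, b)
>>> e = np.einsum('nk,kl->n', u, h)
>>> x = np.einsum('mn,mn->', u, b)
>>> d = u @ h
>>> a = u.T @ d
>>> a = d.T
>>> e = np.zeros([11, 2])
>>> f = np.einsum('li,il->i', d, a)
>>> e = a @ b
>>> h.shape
(7, 7)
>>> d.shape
(3, 7)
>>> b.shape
(3, 7)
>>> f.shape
(7,)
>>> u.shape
(3, 7)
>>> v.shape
()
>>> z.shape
()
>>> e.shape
(7, 7)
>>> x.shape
()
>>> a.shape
(7, 3)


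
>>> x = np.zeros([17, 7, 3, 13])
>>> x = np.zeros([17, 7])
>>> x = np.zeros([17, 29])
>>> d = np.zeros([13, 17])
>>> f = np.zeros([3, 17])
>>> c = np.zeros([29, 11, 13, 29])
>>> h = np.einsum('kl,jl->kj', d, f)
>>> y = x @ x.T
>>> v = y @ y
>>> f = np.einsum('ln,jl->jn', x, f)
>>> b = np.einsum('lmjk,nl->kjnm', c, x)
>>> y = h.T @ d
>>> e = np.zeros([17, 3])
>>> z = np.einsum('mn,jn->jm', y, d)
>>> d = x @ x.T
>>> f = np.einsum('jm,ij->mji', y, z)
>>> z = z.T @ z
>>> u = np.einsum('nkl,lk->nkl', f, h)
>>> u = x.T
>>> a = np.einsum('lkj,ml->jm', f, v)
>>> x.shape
(17, 29)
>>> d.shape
(17, 17)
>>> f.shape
(17, 3, 13)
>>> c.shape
(29, 11, 13, 29)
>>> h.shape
(13, 3)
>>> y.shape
(3, 17)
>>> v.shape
(17, 17)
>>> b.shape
(29, 13, 17, 11)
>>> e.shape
(17, 3)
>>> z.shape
(3, 3)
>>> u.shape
(29, 17)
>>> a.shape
(13, 17)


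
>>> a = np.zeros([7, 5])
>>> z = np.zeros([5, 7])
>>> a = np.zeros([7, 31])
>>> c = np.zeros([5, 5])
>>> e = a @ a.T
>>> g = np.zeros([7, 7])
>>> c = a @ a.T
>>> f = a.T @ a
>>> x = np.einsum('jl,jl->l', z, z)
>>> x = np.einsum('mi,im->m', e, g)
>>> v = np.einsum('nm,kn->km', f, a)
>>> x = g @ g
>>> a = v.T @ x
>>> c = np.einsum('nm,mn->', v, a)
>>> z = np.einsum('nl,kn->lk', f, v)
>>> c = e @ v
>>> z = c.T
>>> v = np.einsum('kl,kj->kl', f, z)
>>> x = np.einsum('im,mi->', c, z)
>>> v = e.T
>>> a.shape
(31, 7)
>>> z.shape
(31, 7)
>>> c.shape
(7, 31)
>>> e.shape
(7, 7)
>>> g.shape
(7, 7)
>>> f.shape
(31, 31)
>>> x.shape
()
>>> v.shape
(7, 7)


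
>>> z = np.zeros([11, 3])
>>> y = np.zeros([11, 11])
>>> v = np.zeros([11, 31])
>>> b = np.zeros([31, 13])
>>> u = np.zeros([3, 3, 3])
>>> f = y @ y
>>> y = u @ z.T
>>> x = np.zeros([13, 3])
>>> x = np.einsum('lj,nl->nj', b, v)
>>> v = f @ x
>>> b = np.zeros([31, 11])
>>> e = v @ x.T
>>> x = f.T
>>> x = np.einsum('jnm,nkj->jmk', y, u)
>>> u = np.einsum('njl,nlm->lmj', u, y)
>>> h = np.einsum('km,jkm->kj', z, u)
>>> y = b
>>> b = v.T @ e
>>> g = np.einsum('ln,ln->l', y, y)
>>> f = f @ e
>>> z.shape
(11, 3)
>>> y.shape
(31, 11)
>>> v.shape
(11, 13)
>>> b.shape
(13, 11)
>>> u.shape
(3, 11, 3)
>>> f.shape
(11, 11)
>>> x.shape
(3, 11, 3)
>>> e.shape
(11, 11)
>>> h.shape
(11, 3)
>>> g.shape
(31,)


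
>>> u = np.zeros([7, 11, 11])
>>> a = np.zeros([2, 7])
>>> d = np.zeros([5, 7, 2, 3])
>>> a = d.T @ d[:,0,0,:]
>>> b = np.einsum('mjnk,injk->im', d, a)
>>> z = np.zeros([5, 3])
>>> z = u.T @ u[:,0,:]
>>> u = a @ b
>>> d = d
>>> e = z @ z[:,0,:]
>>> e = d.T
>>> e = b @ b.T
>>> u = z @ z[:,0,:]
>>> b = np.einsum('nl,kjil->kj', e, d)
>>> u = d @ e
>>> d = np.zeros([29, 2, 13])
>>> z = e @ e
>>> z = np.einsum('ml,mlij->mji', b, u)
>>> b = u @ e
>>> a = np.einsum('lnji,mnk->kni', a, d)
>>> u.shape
(5, 7, 2, 3)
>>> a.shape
(13, 2, 3)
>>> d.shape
(29, 2, 13)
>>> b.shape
(5, 7, 2, 3)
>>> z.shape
(5, 3, 2)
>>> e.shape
(3, 3)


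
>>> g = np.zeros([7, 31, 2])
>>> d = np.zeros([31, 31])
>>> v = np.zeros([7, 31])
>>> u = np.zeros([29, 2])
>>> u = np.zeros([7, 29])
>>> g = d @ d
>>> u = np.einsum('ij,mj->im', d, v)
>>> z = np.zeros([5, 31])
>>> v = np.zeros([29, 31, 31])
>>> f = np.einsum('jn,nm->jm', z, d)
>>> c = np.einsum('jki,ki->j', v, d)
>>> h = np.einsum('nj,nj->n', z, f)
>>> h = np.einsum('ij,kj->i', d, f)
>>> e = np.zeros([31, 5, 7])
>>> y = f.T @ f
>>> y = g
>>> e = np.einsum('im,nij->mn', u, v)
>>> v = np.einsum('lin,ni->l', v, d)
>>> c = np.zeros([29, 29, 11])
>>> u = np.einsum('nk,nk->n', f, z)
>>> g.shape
(31, 31)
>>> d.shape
(31, 31)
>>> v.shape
(29,)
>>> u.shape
(5,)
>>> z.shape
(5, 31)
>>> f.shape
(5, 31)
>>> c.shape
(29, 29, 11)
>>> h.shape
(31,)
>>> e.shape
(7, 29)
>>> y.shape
(31, 31)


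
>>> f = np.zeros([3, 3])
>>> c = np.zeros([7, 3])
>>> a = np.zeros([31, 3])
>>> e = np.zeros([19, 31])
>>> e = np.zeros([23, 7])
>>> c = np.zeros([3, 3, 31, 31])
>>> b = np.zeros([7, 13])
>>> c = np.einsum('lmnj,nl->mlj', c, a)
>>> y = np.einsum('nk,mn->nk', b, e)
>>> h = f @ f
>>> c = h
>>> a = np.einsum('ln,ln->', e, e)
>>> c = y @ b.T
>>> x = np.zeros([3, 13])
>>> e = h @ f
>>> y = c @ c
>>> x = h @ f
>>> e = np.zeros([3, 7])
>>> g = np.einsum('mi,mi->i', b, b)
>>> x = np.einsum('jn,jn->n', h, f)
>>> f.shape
(3, 3)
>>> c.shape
(7, 7)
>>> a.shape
()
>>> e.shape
(3, 7)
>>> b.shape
(7, 13)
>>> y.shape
(7, 7)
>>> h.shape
(3, 3)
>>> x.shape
(3,)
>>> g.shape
(13,)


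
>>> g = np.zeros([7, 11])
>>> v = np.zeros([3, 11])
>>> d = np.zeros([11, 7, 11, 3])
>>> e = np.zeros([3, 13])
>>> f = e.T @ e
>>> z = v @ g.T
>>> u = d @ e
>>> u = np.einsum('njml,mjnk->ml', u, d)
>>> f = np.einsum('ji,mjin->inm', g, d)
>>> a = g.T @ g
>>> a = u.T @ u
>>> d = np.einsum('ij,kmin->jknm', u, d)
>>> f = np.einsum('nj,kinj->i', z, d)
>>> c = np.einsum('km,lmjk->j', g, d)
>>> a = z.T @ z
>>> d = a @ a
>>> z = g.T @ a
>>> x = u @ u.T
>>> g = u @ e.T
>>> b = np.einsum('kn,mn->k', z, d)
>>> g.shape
(11, 3)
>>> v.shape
(3, 11)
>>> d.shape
(7, 7)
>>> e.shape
(3, 13)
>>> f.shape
(11,)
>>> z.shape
(11, 7)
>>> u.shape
(11, 13)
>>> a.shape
(7, 7)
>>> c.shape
(3,)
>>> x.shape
(11, 11)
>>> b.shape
(11,)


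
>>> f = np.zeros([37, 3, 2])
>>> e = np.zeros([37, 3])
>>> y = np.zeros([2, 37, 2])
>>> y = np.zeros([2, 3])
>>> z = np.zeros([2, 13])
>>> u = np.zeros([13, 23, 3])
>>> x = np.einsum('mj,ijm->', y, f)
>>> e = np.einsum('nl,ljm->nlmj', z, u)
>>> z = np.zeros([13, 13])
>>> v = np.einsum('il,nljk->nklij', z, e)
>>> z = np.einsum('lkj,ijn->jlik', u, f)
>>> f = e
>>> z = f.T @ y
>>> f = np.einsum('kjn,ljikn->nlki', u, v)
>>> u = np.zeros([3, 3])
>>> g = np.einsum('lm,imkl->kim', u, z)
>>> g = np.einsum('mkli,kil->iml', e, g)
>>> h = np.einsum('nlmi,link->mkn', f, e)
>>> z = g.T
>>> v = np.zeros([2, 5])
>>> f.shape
(3, 2, 13, 13)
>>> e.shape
(2, 13, 3, 23)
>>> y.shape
(2, 3)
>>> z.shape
(3, 2, 23)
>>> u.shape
(3, 3)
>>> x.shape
()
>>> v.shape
(2, 5)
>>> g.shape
(23, 2, 3)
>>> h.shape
(13, 23, 3)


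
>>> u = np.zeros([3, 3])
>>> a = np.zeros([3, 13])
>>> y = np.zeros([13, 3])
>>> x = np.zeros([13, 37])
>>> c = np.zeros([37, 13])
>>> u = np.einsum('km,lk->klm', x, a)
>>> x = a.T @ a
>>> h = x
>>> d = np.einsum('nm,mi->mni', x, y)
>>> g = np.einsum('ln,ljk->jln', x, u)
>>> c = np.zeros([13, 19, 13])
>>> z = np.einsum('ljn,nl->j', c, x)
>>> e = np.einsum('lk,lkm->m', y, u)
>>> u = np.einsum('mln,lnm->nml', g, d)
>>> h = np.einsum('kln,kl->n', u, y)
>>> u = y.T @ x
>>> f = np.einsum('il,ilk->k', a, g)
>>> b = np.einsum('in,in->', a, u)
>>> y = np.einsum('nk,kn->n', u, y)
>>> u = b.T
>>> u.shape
()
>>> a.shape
(3, 13)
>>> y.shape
(3,)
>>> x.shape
(13, 13)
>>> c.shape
(13, 19, 13)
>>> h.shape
(13,)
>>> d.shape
(13, 13, 3)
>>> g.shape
(3, 13, 13)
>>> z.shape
(19,)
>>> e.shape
(37,)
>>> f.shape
(13,)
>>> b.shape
()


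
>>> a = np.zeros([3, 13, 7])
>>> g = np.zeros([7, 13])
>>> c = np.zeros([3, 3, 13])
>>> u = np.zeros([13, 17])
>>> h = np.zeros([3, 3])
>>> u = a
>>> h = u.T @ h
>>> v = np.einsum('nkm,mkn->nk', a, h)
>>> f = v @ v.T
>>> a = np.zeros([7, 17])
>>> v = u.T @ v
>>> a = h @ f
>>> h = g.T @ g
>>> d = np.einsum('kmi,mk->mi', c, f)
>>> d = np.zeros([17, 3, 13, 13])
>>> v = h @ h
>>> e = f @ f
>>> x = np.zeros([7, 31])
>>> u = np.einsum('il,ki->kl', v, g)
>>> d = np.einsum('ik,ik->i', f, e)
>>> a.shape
(7, 13, 3)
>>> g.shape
(7, 13)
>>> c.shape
(3, 3, 13)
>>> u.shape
(7, 13)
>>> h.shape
(13, 13)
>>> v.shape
(13, 13)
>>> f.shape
(3, 3)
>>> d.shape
(3,)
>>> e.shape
(3, 3)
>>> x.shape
(7, 31)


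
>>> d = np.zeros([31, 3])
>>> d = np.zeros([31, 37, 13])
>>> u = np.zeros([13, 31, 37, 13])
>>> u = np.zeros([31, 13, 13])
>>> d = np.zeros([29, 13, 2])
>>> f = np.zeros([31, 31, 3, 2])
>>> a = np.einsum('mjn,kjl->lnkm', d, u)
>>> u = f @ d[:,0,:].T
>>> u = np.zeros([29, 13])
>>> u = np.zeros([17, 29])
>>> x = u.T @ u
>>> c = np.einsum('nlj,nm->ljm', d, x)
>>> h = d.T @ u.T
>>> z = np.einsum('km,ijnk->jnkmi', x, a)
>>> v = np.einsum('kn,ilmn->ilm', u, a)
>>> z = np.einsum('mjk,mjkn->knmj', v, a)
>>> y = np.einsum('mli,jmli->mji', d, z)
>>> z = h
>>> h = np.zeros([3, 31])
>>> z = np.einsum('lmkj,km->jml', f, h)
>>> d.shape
(29, 13, 2)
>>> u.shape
(17, 29)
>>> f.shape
(31, 31, 3, 2)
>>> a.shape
(13, 2, 31, 29)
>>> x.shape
(29, 29)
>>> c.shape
(13, 2, 29)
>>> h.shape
(3, 31)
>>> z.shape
(2, 31, 31)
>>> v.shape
(13, 2, 31)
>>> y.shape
(29, 31, 2)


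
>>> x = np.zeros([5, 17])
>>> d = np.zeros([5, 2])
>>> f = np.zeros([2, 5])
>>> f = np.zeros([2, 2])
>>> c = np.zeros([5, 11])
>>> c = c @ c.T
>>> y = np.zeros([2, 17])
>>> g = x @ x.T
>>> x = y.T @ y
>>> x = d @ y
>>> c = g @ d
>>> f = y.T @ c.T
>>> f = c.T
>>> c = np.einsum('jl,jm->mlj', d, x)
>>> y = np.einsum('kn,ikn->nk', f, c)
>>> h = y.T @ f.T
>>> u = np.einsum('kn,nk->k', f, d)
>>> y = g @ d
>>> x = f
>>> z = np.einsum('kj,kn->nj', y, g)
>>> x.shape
(2, 5)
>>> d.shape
(5, 2)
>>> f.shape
(2, 5)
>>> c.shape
(17, 2, 5)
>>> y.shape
(5, 2)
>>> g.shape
(5, 5)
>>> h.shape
(2, 2)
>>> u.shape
(2,)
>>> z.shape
(5, 2)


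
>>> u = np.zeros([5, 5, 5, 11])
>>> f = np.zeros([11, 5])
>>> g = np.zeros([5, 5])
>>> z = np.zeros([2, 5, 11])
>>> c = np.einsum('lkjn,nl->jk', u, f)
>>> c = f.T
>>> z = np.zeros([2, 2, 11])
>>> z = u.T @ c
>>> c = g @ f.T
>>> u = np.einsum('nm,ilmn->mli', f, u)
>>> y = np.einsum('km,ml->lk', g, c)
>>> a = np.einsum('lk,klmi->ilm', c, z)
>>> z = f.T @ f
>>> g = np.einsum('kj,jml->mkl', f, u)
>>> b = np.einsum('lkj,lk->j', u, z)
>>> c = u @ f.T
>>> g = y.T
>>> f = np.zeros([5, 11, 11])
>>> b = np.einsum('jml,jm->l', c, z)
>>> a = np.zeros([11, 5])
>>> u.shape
(5, 5, 5)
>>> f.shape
(5, 11, 11)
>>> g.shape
(5, 11)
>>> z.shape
(5, 5)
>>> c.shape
(5, 5, 11)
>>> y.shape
(11, 5)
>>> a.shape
(11, 5)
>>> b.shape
(11,)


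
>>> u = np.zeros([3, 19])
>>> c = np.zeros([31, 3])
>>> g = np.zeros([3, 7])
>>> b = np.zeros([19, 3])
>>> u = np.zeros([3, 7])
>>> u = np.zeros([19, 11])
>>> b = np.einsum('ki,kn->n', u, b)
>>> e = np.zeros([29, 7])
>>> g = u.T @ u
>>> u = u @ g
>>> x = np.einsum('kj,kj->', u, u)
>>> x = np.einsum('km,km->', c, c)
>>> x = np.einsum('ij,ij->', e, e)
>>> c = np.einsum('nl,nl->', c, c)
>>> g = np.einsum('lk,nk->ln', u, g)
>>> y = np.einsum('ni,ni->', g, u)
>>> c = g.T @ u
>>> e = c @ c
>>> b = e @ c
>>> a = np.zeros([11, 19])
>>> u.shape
(19, 11)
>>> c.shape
(11, 11)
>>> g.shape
(19, 11)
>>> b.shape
(11, 11)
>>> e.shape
(11, 11)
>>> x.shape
()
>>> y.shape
()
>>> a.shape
(11, 19)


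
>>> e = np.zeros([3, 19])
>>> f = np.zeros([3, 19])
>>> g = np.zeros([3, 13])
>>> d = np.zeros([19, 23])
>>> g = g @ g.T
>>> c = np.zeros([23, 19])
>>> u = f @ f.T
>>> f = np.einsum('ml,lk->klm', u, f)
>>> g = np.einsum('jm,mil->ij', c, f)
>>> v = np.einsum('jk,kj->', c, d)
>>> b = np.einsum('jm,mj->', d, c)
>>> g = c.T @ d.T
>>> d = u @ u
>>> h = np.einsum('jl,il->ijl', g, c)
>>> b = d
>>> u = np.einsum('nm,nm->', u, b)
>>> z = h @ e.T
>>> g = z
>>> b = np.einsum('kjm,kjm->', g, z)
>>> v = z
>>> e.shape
(3, 19)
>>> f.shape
(19, 3, 3)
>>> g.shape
(23, 19, 3)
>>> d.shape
(3, 3)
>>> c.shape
(23, 19)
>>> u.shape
()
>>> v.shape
(23, 19, 3)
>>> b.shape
()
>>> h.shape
(23, 19, 19)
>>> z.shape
(23, 19, 3)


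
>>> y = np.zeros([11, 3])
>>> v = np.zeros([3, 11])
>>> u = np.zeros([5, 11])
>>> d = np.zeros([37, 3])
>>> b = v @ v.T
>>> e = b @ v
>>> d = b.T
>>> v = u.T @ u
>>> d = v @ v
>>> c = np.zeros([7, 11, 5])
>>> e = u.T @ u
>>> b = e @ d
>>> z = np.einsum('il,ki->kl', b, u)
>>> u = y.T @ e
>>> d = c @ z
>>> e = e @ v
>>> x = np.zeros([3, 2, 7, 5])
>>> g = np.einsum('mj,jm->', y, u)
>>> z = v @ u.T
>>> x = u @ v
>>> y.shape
(11, 3)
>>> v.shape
(11, 11)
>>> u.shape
(3, 11)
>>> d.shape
(7, 11, 11)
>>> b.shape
(11, 11)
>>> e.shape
(11, 11)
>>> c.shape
(7, 11, 5)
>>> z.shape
(11, 3)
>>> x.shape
(3, 11)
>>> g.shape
()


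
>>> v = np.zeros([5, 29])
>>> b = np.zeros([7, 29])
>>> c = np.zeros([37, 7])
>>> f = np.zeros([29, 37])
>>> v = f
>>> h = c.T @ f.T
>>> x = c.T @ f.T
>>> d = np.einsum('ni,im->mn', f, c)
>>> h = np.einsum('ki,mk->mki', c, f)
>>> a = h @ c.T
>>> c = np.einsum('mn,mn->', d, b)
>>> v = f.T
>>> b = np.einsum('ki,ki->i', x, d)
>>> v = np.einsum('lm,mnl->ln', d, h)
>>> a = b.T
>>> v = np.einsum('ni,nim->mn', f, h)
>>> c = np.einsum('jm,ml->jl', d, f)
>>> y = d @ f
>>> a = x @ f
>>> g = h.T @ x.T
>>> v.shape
(7, 29)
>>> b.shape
(29,)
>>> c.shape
(7, 37)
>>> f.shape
(29, 37)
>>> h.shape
(29, 37, 7)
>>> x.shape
(7, 29)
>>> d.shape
(7, 29)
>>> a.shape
(7, 37)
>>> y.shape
(7, 37)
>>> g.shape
(7, 37, 7)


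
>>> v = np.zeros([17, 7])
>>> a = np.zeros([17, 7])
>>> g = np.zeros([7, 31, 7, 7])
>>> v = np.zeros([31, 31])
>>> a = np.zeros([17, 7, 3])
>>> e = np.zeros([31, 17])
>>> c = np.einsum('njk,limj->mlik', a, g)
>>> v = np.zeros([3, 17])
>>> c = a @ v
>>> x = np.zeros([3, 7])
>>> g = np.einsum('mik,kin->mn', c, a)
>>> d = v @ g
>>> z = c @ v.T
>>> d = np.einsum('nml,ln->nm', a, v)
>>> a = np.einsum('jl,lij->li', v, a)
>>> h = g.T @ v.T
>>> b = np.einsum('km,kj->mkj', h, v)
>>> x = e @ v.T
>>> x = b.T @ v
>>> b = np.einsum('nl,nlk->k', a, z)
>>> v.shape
(3, 17)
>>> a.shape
(17, 7)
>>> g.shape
(17, 3)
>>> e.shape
(31, 17)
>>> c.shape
(17, 7, 17)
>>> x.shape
(17, 3, 17)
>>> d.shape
(17, 7)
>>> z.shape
(17, 7, 3)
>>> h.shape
(3, 3)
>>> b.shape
(3,)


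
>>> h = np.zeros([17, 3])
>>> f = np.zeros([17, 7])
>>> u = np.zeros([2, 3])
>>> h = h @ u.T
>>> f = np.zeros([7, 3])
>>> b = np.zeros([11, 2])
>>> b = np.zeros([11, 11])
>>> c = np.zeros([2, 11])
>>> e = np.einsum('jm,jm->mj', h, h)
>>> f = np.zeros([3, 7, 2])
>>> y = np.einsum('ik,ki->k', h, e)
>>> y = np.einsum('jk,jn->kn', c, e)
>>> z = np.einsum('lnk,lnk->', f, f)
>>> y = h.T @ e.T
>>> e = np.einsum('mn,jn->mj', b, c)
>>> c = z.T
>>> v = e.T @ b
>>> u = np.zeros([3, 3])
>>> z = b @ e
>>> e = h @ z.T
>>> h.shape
(17, 2)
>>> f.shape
(3, 7, 2)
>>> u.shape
(3, 3)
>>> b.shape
(11, 11)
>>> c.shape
()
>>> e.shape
(17, 11)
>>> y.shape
(2, 2)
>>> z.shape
(11, 2)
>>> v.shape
(2, 11)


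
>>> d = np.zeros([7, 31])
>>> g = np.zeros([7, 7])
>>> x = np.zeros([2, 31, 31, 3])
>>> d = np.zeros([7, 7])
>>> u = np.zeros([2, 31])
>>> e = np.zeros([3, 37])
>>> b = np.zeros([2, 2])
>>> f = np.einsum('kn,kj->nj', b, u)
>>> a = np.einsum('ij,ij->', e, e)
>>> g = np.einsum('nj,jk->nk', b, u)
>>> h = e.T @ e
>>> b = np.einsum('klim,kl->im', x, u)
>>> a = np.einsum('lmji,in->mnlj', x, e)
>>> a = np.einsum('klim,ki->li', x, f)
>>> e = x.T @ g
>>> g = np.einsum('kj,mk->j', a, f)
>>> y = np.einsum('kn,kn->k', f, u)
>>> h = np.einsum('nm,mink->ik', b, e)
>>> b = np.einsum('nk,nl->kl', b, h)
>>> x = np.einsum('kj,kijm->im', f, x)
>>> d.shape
(7, 7)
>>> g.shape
(31,)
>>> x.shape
(31, 3)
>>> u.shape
(2, 31)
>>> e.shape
(3, 31, 31, 31)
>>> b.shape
(3, 31)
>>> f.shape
(2, 31)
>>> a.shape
(31, 31)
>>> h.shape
(31, 31)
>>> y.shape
(2,)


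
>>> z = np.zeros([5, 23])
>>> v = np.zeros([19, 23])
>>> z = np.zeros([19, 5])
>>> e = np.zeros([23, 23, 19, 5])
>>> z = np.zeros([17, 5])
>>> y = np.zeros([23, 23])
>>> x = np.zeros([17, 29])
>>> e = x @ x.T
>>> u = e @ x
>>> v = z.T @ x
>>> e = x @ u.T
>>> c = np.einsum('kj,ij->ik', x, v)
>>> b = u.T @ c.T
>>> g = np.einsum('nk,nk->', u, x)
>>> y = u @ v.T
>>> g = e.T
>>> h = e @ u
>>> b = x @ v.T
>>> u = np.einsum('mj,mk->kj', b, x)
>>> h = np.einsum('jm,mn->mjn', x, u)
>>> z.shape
(17, 5)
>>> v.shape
(5, 29)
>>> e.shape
(17, 17)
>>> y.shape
(17, 5)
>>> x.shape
(17, 29)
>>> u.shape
(29, 5)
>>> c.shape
(5, 17)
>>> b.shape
(17, 5)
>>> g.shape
(17, 17)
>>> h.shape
(29, 17, 5)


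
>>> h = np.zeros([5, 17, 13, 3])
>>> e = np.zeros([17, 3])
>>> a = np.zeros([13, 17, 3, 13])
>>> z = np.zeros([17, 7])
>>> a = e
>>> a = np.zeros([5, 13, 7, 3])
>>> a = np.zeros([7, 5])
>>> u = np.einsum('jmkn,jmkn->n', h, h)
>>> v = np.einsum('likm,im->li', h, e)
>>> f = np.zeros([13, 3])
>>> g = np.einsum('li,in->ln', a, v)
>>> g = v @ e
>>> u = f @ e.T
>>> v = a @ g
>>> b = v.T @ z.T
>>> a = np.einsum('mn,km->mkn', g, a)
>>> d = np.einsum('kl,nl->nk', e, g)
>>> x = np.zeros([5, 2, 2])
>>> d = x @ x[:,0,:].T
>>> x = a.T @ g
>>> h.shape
(5, 17, 13, 3)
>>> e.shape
(17, 3)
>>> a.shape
(5, 7, 3)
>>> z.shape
(17, 7)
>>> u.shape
(13, 17)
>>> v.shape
(7, 3)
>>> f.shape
(13, 3)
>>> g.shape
(5, 3)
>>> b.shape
(3, 17)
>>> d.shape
(5, 2, 5)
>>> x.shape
(3, 7, 3)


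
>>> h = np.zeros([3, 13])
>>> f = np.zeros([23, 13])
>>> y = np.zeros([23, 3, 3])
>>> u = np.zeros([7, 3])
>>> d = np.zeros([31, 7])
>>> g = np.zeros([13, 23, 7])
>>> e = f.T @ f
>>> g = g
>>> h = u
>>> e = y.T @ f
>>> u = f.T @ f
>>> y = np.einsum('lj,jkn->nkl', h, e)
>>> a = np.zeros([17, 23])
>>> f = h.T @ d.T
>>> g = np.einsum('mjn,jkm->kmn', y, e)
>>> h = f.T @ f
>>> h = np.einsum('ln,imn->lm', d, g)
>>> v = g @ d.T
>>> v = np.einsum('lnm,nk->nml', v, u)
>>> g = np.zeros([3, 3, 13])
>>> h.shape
(31, 13)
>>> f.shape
(3, 31)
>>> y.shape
(13, 3, 7)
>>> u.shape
(13, 13)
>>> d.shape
(31, 7)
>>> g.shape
(3, 3, 13)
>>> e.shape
(3, 3, 13)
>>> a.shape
(17, 23)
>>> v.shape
(13, 31, 3)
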